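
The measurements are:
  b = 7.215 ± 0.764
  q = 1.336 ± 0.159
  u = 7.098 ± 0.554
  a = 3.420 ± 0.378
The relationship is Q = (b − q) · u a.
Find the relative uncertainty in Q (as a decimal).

0.190

Let w = b − q = 5.879. δw = √(δb² + δq²) = √(0.584 + 0.0253) = 0.780, so δw/w = 0.133.
Q is then a monomial in w, u, a:
δQ/Q = √((δw/w)² + (1·δu/u)² + (1·δa/a)²) = √(0.0176 + 0.00609 + 0.0122) = 0.190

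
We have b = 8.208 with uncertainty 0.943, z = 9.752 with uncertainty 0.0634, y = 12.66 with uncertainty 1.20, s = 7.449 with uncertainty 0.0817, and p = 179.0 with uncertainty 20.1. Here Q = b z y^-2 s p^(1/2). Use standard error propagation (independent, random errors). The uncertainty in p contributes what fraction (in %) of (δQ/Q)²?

(δQ/Q)² = (1·δb/b)² + (1·δz/z)² + (-2·δy/y)² + (1·δs/s)² + (½·δp/p)²
  b term: (1×0.115)² = 0.0132
  z term: (1×0.00650)² = 4.23e-05
  y term: (-2×0.0948)² = 0.0359
  s term: (1×0.0110)² = 0.000120
  p term: (0.5×0.112)² = 0.00315
Total = 0.0525. Share from p = 0.00315/0.0525 = 0.0601.

6.01%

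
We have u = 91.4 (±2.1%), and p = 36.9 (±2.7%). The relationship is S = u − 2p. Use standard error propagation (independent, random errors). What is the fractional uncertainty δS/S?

Sums and differences: (δS)² = Σ (cᵢ δxᵢ)².
  (δu)² = 3.68;  (2·δp)² = 3.97
δS = √(7.65) = 2.77
S = 17.6, so δS/S = 2.77/17.6 = 0.157.

0.157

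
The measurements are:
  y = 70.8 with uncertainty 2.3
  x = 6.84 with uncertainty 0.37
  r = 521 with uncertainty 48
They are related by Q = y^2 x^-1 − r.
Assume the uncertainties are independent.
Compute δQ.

Let p = y^2·x^-1 = 733. δp/p = √((2·δy/y)² + (-1·δx/x)²) = √(0.00422 + 0.00293) = 0.0845, so δp = 62.0.
Q = p − r: δQ = √(δp² + δr²) = √(3840 + 2300) = 78.4

78.4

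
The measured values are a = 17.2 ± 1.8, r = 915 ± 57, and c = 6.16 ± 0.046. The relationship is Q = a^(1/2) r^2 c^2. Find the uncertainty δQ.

Each factor contributes (exponent × relative error)² to (δQ/Q)²:
  (½·δa/a)² = (0.5×0.105)² = 0.00274;  (2·δr/r)² = (2×0.0623)² = 0.0155;  (2·δc/c)² = (2×0.00747)² = 0.000223
δQ/Q = √(0.0185) = 0.136
Q = 1.32e+08, so δQ = 0.136 × 1.32e+08 = 1.79e+07.

1.79e+07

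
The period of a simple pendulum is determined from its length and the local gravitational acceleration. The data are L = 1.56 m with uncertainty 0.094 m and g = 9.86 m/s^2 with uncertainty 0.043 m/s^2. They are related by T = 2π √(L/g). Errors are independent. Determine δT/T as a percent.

3.02%

T is a product of powers, so relative uncertainties combine in quadrature:
  (½·δL/L)² = (0.5×0.0603)² = 0.000908;  (−½·δg/g)² = (-0.5×0.00436)² = 4.75e-06
δT/T = √(0.000912) = 0.0302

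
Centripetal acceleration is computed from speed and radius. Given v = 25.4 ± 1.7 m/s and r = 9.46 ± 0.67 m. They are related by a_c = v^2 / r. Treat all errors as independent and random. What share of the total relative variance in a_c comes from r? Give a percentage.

(δa_c/a_c)² = (2·δv/v)² + (-1·δr/r)²
  v term: (2×0.0669)² = 0.0179
  r term: (-1×0.0708)² = 0.00502
Total = 0.0229. Share from r = 0.00502/0.0229 = 0.219.

21.9%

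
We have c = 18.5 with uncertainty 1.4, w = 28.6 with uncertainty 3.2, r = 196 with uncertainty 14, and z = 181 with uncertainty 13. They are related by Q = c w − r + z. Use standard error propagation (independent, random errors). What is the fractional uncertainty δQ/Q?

0.144

Let p = c·w = 529. δp/p = √((1·δc/c)² + (1·δw/w)²) = √(0.00573 + 0.0125) = 0.135, so δp = 71.5.
Q = p − r + z: δQ = √(δp² + δr² + δz²) = √(5110 + 196 + 169) = 74.0
Q = 514, so δQ/Q = 74.0/514 = 0.144.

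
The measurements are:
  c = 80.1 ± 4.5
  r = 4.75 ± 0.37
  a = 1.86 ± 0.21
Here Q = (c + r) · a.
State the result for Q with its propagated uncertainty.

Let u = c + r = 84.8. δu = √(δc² + δr²) = √(20.2 + 0.137) = 4.52, so δu/u = 0.0532.
Q is then a monomial in u, a:
δQ/Q = √((δu/u)² + (1·δa/a)²) = √(0.00283 + 0.0127) = 0.125
Q = 158, so δQ = 0.125 × 158 = 19.7.

158 ± 19.7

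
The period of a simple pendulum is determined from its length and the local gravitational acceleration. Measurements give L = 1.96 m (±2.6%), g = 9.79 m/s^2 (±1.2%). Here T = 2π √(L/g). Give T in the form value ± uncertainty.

Since T is a product/quotient, work with relative uncertainties:
  (½·δL/L)² = (0.5×0.0260)² = 0.000169;  (−½·δg/g)² = (-0.5×0.0120)² = 3.6e-05
δT/T = √(0.000205) = 0.0143
T = 2.81 s, so δT = 0.0143 × 2.81 = 0.0403 s.

2.81 ± 0.0403 s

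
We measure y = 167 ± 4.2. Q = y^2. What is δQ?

Q ∝ y^2, so δQ/Q = |2| · δy/y = 2 × 0.0251 = 0.0503.
Q = 27900, so δQ = 0.0503 × 27900 = 1400.

1400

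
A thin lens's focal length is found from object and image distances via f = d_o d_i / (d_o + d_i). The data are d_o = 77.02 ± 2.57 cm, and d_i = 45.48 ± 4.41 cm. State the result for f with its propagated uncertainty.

28.59 ± 1.78 cm

∂f/∂d_o = (d_i/(d_o+d_i))² = 0.138;  ∂f/∂d_i = (d_o/(d_o+d_i))² = 0.395
δf = √((∂f/∂d_o · δd_o)² + (∂f/∂d_i · δd_i)²) = √(0.125 + 3.04) = 1.78 cm
f = 28.59 cm.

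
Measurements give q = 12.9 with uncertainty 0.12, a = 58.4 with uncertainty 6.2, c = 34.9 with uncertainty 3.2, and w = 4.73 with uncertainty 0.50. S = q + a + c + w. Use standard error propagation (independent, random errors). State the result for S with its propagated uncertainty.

111 ± 7.00

S is a linear combination, so absolute uncertainties add in quadrature:
  (δq)² = 0.0144;  (δa)² = 38.4;  (δc)² = 10.2;  (δw)² = 0.250
δS = √(48.9) = 7.00
S = 111.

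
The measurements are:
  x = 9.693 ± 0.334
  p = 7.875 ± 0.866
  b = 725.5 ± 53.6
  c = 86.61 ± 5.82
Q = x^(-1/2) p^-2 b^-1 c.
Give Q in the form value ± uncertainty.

0.0006183 ± 0.000150

Each factor contributes (exponent × relative error)² to (δQ/Q)²:
  (−½·δx/x)² = (-0.5×0.0345)² = 0.000297;  (-2·δp/p)² = (-2×0.110)² = 0.0484;  (-1·δb/b)² = (-1×0.0739)² = 0.00546;  (1·δc/c)² = (1×0.0672)² = 0.00452
δQ/Q = √(0.0586) = 0.242
Q = 0.0006183, so δQ = 0.242 × 0.0006183 = 0.000150.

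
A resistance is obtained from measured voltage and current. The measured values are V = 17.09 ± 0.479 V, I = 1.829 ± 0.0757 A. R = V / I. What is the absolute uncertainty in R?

0.467 Ω

R is a product of powers, so relative uncertainties combine in quadrature:
  (1·δV/V)² = (1×0.0280)² = 0.000786;  (-1·δI/I)² = (-1×0.0414)² = 0.00171
δR/R = √(0.00250) = 0.0500
R = 9.344 Ω, so δR = 0.0500 × 9.344 = 0.467 Ω.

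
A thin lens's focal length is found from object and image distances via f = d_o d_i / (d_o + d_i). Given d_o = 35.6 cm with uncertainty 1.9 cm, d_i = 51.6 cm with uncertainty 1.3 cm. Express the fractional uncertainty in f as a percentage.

∂f/∂d_o = (d_i/(d_o+d_i))² = 0.350;  ∂f/∂d_i = (d_o/(d_o+d_i))² = 0.167
δf = √((∂f/∂d_o · δd_o)² + (∂f/∂d_i · δd_i)²) = √(0.443 + 0.0469) = 0.700 cm
f = 21.1 cm, so δf/f = 0.700/21.1 = 0.0332.

3.32%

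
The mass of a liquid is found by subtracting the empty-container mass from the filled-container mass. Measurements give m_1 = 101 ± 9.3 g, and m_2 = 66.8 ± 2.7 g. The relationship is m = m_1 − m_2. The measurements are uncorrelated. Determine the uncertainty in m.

Each term contributes (cᵢ δxᵢ)² to (δm)²:
  (δm_1)² = 86.5;  (δm_2)² = 7.29
δm = √(93.8) = 9.68 g

9.68 g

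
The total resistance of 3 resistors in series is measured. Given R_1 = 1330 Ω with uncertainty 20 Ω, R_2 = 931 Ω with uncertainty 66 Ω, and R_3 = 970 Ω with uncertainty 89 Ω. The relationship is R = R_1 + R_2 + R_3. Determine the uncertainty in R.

R is a linear combination, so absolute uncertainties add in quadrature:
  (δR_1)² = 400;  (δR_2)² = 4360;  (δR_3)² = 7920
δR = √(12700) = 113 Ω

113 Ω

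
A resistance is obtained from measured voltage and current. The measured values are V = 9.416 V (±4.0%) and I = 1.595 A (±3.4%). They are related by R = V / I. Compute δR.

R is a product of powers, so relative uncertainties combine in quadrature:
  (1·δV/V)² = (1×0.0400)² = 0.00160;  (-1·δI/I)² = (-1×0.0340)² = 0.00116
δR/R = √(0.00276) = 0.0525
R = 5.903 Ω, so δR = 0.0525 × 5.903 = 0.310 Ω.

0.310 Ω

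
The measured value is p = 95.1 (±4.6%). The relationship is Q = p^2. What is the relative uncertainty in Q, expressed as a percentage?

9.20%

Q ∝ p^2, so δQ/Q = |2| · δp/p = 2 × 0.0460 = 0.0920.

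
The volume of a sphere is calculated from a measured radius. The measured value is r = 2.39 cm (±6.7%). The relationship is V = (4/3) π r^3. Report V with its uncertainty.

57.2 ± 11.5 cm^3

V is a product of powers, so relative uncertainties combine in quadrature:
  (3·δr/r)² = (3×0.0670)² = 0.0404
δV/V = √(0.0404) = 0.201
V = 57.2 cm^3, so δV = 0.201 × 57.2 = 11.5 cm^3.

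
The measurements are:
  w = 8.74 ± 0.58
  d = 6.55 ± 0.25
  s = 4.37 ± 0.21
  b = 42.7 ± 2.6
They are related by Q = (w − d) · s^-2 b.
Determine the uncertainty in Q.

1.52

Let u = w − d = 2.19. δu = √(δw² + δd²) = √(0.336 + 0.0625) = 0.632, so δu/u = 0.288.
Q is then a monomial in u, s, b:
δQ/Q = √((δu/u)² + (-2·δs/s)² + (1·δb/b)²) = √(0.0832 + 0.00924 + 0.00371) = 0.310
Q = 4.90, so δQ = 0.310 × 4.90 = 1.52.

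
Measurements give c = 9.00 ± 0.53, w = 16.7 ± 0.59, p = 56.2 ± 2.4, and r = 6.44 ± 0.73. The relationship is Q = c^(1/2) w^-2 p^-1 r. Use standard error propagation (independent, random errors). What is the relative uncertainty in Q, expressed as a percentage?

14.3%

For a monomial Q ∝ c^(1/2), w^-2, p^-1, r, fractional errors add in quadrature:
  (½·δc/c)² = (0.5×0.0589)² = 0.000867;  (-2·δw/w)² = (-2×0.0353)² = 0.00499;  (-1·δp/p)² = (-1×0.0427)² = 0.00182;  (1·δr/r)² = (1×0.113)² = 0.0128
δQ/Q = √(0.0205) = 0.143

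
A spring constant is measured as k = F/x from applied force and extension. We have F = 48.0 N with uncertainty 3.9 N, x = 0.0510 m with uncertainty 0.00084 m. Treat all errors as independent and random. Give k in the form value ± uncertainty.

k is a product of powers, so relative uncertainties combine in quadrature:
  (1·δF/F)² = (1×0.0813)² = 0.00660;  (-1·δx/x)² = (-1×0.0165)² = 0.000271
δk/k = √(0.00687) = 0.0829
k = 941 N/m, so δk = 0.0829 × 941 = 78.0 N/m.

941 ± 78.0 N/m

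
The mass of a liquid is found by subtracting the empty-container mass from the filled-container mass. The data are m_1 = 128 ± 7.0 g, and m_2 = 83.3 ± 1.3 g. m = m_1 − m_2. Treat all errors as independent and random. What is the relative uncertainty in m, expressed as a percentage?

15.9%

Absolute uncertainties add in quadrature for a linear combination:
  (δm_1)² = 49.0;  (δm_2)² = 1.69
δm = √(50.7) = 7.12 g
m = 44.7 g, so δm/m = 7.12/44.7 = 0.159.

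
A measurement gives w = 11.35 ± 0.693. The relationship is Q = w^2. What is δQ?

For a monomial Q ∝ w^2, fractional errors add in quadrature:
  (2·δw/w)² = (2×0.0611)² = 0.0149
δQ/Q = √(0.0149) = 0.122
Q = 128.8, so δQ = 0.122 × 128.8 = 15.7.

15.7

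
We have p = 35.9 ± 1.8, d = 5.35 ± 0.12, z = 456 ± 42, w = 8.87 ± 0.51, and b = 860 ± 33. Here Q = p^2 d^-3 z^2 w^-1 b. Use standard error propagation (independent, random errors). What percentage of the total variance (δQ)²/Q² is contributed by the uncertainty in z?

63.7%

(δQ/Q)² = (2·δp/p)² + (-3·δd/d)² + (2·δz/z)² + (-1·δw/w)² + (1·δb/b)²
  p term: (2×0.0501)² = 0.0101
  d term: (-3×0.0224)² = 0.00453
  z term: (2×0.0921)² = 0.0339
  w term: (-1×0.0575)² = 0.00331
  b term: (1×0.0384)² = 0.00147
Total = 0.0533. Share from z = 0.0339/0.0533 = 0.637.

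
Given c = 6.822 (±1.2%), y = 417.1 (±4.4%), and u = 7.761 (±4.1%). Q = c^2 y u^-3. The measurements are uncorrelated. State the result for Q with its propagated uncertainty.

41.53 ± 5.52

For a monomial Q ∝ c^2, y, u^-3, fractional errors add in quadrature:
  (2·δc/c)² = (2×0.0120)² = 0.000576;  (1·δy/y)² = (1×0.0440)² = 0.00194;  (-3·δu/u)² = (-3×0.0410)² = 0.0151
δQ/Q = √(0.0176) = 0.133
Q = 41.53, so δQ = 0.133 × 41.53 = 5.52.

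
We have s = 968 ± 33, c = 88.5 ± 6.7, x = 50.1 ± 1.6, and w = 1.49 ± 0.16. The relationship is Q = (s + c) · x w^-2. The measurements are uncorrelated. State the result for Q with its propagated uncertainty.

23800 ± 5230

Let u = s + c = 1060. δu = √(δs² + δc²) = √(1090 + 44.9) = 33.7, so δu/u = 0.0319.
Q is then a monomial in u, x, w:
δQ/Q = √((δu/u)² + (1·δx/x)² + (-2·δw/w)²) = √(0.00102 + 0.00102 + 0.0461) = 0.219
Q = 23800, so δQ = 0.219 × 23800 = 5230.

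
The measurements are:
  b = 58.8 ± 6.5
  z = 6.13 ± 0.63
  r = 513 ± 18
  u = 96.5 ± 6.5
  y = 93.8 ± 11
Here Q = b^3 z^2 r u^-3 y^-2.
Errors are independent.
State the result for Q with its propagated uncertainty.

Since Q is a product/quotient, work with relative uncertainties:
  (3·δb/b)² = (3×0.111)² = 0.110;  (2·δz/z)² = (2×0.103)² = 0.0422;  (1·δr/r)² = (1×0.0351)² = 0.00123;  (-3·δu/u)² = (-3×0.0674)² = 0.0408;  (-2·δy/y)² = (-2×0.117)² = 0.0550
δQ/Q = √(0.249) = 0.499
Q = 0.496, so δQ = 0.499 × 0.496 = 0.247.

0.496 ± 0.247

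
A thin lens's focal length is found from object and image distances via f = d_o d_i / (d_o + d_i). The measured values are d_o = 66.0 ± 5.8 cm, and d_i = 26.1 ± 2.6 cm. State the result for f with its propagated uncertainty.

∂f/∂d_o = (d_i/(d_o+d_i))² = 0.0803;  ∂f/∂d_i = (d_o/(d_o+d_i))² = 0.514
δf = √((∂f/∂d_o · δd_o)² + (∂f/∂d_i · δd_i)²) = √(0.217 + 1.78) = 1.41 cm
f = 18.7 cm.

18.7 ± 1.41 cm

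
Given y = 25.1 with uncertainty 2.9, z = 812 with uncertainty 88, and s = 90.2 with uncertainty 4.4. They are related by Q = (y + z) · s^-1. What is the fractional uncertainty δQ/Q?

Let u = y + z = 837. δu = √(δy² + δz²) = √(8.41 + 7740) = 88.0, so δu/u = 0.105.
Q is then a monomial in u, s:
δQ/Q = √((δu/u)² + (-1·δs/s)²) = √(0.0111 + 0.00238) = 0.116

0.116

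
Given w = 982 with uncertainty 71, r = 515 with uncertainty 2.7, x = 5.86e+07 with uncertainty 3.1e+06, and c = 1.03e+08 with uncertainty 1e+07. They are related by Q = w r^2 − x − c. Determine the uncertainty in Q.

2.17e+07

Let p = w·r^2 = 2.6e+08. δp/p = √((1·δw/w)² + (2·δr/r)²) = √(0.00523 + 0.000110) = 0.0731, so δp = 1.9e+07.
Q = p − x − c: δQ = √(δp² + δx² + δc²) = √(3.62e+14 + 9.61e+12 + 1e+14) = 2.17e+07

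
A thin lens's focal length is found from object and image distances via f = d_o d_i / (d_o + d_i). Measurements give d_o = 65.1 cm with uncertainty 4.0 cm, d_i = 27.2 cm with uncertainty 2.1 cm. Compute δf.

∂f/∂d_o = (d_i/(d_o+d_i))² = 0.0868;  ∂f/∂d_i = (d_o/(d_o+d_i))² = 0.497
δf = √((∂f/∂d_o · δd_o)² + (∂f/∂d_i · δd_i)²) = √(0.121 + 1.09) = 1.10 cm

1.10 cm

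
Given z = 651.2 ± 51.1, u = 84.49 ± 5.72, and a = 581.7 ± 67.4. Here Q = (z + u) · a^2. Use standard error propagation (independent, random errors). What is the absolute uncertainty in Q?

6.03e+07

Let w = z + u = 735.7. δw = √(δz² + δu²) = √(2610 + 32.7) = 51.4, so δw/w = 0.0699.
Q is then a monomial in w, a:
δQ/Q = √((δw/w)² + (2·δa/a)²) = √(0.00488 + 0.0537) = 0.242
Q = 2.489e+08, so δQ = 0.242 × 2.489e+08 = 6.03e+07.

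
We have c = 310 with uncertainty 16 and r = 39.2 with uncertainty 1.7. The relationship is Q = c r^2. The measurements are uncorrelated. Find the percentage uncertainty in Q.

Each factor contributes (exponent × relative error)² to (δQ/Q)²:
  (1·δc/c)² = (1×0.0516)² = 0.00266;  (2·δr/r)² = (2×0.0434)² = 0.00752
δQ/Q = √(0.0102) = 0.101

10.1%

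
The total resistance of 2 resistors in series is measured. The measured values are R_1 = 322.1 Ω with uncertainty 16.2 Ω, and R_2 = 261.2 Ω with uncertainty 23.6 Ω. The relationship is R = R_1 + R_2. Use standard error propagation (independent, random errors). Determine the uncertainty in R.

For a sum/difference, combine absolute errors in quadrature:
  (δR_1)² = 262;  (δR_2)² = 557
δR = √(819) = 28.6 Ω

28.6 Ω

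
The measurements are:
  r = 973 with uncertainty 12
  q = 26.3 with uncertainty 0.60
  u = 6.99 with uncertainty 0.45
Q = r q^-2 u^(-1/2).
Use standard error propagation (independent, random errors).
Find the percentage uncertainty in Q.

5.72%

Relative error in a monomial: (δQ/Q)² = Σ (nᵢ · δxᵢ/xᵢ)².
  (1·δr/r)² = (1×0.0123)² = 0.000152;  (-2·δq/q)² = (-2×0.0228)² = 0.00208;  (−½·δu/u)² = (-0.5×0.0644)² = 0.00104
δQ/Q = √(0.00327) = 0.0572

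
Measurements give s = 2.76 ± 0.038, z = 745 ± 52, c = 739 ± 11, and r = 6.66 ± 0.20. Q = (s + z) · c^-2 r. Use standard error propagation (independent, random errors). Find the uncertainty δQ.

Let u = s + z = 748. δu = √(δs² + δz²) = √(0.00144 + 2700) = 52.0, so δu/u = 0.0695.
Q is then a monomial in u, c, r:
δQ/Q = √((δu/u)² + (-2·δc/c)² + (1·δr/r)²) = √(0.00484 + 0.000886 + 0.000902) = 0.0814
Q = 0.00912, so δQ = 0.0814 × 0.00912 = 0.000742.

0.000742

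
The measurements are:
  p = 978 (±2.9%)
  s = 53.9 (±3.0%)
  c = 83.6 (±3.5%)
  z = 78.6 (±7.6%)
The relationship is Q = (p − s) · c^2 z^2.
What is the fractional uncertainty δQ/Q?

Let u = p − s = 924. δu = √(δp² + δs²) = √(804 + 2.61) = 28.4, so δu/u = 0.0307.
Q is then a monomial in u, c, z:
δQ/Q = √((δu/u)² + (2·δc/c)² + (2·δz/z)²) = √(0.000945 + 0.00490 + 0.0231) = 0.170

0.170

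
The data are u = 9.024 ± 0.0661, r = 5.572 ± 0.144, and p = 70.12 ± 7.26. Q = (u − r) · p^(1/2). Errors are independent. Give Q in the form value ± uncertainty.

28.91 ± 2.00

Let w = u − r = 3.452. δw = √(δu² + δr²) = √(0.00437 + 0.0207) = 0.158, so δw/w = 0.0459.
Q is then a monomial in w, p:
δQ/Q = √((δw/w)² + (½·δp/p)²) = √(0.00211 + 0.00268) = 0.0692
Q = 28.91, so δQ = 0.0692 × 28.91 = 2.00.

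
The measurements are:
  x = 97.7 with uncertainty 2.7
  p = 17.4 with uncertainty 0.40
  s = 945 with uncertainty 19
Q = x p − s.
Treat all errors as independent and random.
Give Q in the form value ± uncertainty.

Let w = x·p = 1700. δw/w = √((1·δx/x)² + (1·δp/p)²) = √(0.000764 + 0.000528) = 0.0359, so δw = 61.1.
Q = w − s: δQ = √(δw² + δs²) = √(3730 + 361) = 64.0
Q = 755.

755 ± 64.0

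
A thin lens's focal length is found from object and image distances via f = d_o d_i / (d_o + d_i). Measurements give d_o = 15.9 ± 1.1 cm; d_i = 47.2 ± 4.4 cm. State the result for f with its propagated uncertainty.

∂f/∂d_o = (d_i/(d_o+d_i))² = 0.560;  ∂f/∂d_i = (d_o/(d_o+d_i))² = 0.0635
δf = √((∂f/∂d_o · δd_o)² + (∂f/∂d_i · δd_i)²) = √(0.379 + 0.0781) = 0.676 cm
f = 11.9 cm.

11.9 ± 0.676 cm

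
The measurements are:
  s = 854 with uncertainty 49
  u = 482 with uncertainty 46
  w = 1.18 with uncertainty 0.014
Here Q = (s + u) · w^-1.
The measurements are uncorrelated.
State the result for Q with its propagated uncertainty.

1130 ± 58.5

Let h = s + u = 1340. δh = √(δs² + δu²) = √(2400 + 2120) = 67.2, so δh/h = 0.0503.
Q is then a monomial in h, w:
δQ/Q = √((δh/h)² + (-1·δw/w)²) = √(0.00253 + 0.000141) = 0.0517
Q = 1130, so δQ = 0.0517 × 1130 = 58.5.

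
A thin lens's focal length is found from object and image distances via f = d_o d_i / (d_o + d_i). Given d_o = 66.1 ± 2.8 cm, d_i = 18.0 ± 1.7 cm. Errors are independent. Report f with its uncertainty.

14.1 ± 1.06 cm

∂f/∂d_o = (d_i/(d_o+d_i))² = 0.0458;  ∂f/∂d_i = (d_o/(d_o+d_i))² = 0.618
δf = √((∂f/∂d_o · δd_o)² + (∂f/∂d_i · δd_i)²) = √(0.0165 + 1.10) = 1.06 cm
f = 14.1 cm.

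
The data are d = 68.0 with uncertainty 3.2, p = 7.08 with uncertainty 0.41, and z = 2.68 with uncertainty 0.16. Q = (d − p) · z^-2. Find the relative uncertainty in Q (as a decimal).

0.131

Let u = d − p = 60.9. δu = √(δd² + δp²) = √(10.2 + 0.168) = 3.23, so δu/u = 0.0530.
Q is then a monomial in u, z:
δQ/Q = √((δu/u)² + (-2·δz/z)²) = √(0.00280 + 0.0143) = 0.131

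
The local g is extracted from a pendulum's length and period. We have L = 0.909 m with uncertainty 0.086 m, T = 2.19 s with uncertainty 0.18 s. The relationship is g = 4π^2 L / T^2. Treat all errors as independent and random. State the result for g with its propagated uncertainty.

g is a product of powers, so relative uncertainties combine in quadrature:
  (1·δL/L)² = (1×0.0946)² = 0.00895;  (-2·δT/T)² = (-2×0.0822)² = 0.0270
δg/g = √(0.0360) = 0.190
g = 7.48 m/s^2, so δg = 0.190 × 7.48 = 1.42 m/s^2.

7.48 ± 1.42 m/s^2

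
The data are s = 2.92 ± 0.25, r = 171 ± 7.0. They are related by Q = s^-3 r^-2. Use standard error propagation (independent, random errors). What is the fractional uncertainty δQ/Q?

0.270

Products/powers → add relative errors in quadrature, weighted by exponent:
  (-3·δs/s)² = (-3×0.0856)² = 0.0660;  (-2·δr/r)² = (-2×0.0409)² = 0.00670
δQ/Q = √(0.0727) = 0.270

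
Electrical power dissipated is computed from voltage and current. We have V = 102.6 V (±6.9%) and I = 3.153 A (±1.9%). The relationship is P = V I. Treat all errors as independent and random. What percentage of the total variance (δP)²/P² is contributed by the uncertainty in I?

(δP/P)² = (1·δV/V)² + (1·δI/I)²
  V term: (1×0.0690)² = 0.00476
  I term: (1×0.0190)² = 0.000361
Total = 0.00512. Share from I = 0.000361/0.00512 = 0.0705.

7.05%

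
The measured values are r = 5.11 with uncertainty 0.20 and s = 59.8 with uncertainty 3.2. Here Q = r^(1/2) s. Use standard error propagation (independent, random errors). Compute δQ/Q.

Each factor contributes (exponent × relative error)² to (δQ/Q)²:
  (½·δr/r)² = (0.5×0.0391)² = 0.000383;  (1·δs/s)² = (1×0.0535)² = 0.00286
δQ/Q = √(0.00325) = 0.0570

0.0570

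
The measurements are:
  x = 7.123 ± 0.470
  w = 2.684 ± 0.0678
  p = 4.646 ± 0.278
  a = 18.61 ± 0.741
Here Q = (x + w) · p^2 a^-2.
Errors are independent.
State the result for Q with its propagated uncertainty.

Let u = x + w = 9.807. δu = √(δx² + δw²) = √(0.221 + 0.00460) = 0.475, so δu/u = 0.0484.
Q is then a monomial in u, p, a:
δQ/Q = √((δu/u)² + (2·δp/p)² + (-2·δa/a)²) = √(0.00234 + 0.0143 + 0.00634) = 0.152
Q = 0.6112, so δQ = 0.152 × 0.6112 = 0.0927.

0.6112 ± 0.0927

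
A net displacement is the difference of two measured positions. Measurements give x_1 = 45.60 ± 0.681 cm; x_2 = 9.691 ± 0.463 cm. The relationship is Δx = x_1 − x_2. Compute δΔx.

Sums and differences: (δΔx)² = Σ (cᵢ δxᵢ)².
  (δx_1)² = 0.464;  (δx_2)² = 0.214
δΔx = √(0.678) = 0.823 cm

0.823 cm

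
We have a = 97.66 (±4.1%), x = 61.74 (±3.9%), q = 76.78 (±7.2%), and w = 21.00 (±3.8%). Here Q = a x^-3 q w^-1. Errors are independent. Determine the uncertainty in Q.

0.000225

Products/powers → add relative errors in quadrature, weighted by exponent:
  (1·δa/a)² = (1×0.0410)² = 0.00168;  (-3·δx/x)² = (-3×0.0390)² = 0.0137;  (1·δq/q)² = (1×0.0720)² = 0.00518;  (-1·δw/w)² = (-1×0.0380)² = 0.00144
δQ/Q = √(0.0220) = 0.148
Q = 0.001517, so δQ = 0.148 × 0.001517 = 0.000225.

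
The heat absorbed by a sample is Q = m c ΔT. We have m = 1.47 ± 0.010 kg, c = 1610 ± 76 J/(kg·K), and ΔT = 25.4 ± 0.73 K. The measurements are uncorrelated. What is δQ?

3350 J

Relative error in a monomial: (δQ/Q)² = Σ (nᵢ · δxᵢ/xᵢ)².
  (1·δm/m)² = (1×0.00680)² = 4.63e-05;  (1·δc/c)² = (1×0.0472)² = 0.00223;  (1·δΔT/ΔT)² = (1×0.0287)² = 0.000826
δQ/Q = √(0.00310) = 0.0557
Q = 60100 J, so δQ = 0.0557 × 60100 = 3350 J.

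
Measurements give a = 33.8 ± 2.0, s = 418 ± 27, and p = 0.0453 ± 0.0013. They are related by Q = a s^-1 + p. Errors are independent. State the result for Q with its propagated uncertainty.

Let w = a·s^-1 = 0.0809. δw/w = √((1·δa/a)² + (-1·δs/s)²) = √(0.00350 + 0.00417) = 0.0876, so δw = 0.00708.
Q = w + p: δQ = √(δw² + δp²) = √(5.02e-05 + 1.69e-06) = 0.00720
Q = 0.126.

0.126 ± 0.00720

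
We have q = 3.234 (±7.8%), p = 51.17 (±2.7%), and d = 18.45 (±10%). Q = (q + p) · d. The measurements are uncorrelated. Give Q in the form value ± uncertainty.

Let u = q + p = 54.40. δu = √(δq² + δp²) = √(0.0636 + 1.91) = 1.40, so δu/u = 0.0258.
Q is then a monomial in u, d:
δQ/Q = √((δu/u)² + (1·δd/d)²) = √(0.000666 + 0.0100) = 0.103
Q = 1004, so δQ = 0.103 × 1004 = 104.

1004 ± 104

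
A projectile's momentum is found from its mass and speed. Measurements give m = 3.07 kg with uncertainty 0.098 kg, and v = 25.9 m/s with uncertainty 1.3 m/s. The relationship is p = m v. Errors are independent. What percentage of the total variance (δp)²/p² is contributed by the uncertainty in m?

(δp/p)² = (1·δm/m)² + (1·δv/v)²
  m term: (1×0.0319)² = 0.00102
  v term: (1×0.0502)² = 0.00252
Total = 0.00354. Share from m = 0.00102/0.00354 = 0.288.

28.8%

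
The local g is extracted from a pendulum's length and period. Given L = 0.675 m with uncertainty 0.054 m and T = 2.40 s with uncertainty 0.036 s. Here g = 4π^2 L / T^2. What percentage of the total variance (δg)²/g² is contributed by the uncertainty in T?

(δg/g)² = (1·δL/L)² + (-2·δT/T)²
  L term: (1×0.0800)² = 0.00640
  T term: (-2×0.0150)² = 0.000900
Total = 0.00730. Share from T = 0.000900/0.00730 = 0.123.

12.3%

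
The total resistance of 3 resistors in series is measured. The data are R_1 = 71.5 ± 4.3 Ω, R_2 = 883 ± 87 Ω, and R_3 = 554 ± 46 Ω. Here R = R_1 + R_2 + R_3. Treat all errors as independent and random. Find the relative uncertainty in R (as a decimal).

Each term contributes (cᵢ δxᵢ)² to (δR)²:
  (δR_1)² = 18.5;  (δR_2)² = 7570;  (δR_3)² = 2120
δR = √(9700) = 98.5 Ω
R = 1510 Ω, so δR/R = 98.5/1510 = 0.0653.

0.0653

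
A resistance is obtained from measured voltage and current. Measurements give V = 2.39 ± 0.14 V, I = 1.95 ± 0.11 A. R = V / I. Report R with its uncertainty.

Relative error in a monomial: (δR/R)² = Σ (nᵢ · δxᵢ/xᵢ)².
  (1·δV/V)² = (1×0.0586)² = 0.00343;  (-1·δI/I)² = (-1×0.0564)² = 0.00318
δR/R = √(0.00661) = 0.0813
R = 1.23 Ω, so δR = 0.0813 × 1.23 = 0.0997 Ω.

1.23 ± 0.0997 Ω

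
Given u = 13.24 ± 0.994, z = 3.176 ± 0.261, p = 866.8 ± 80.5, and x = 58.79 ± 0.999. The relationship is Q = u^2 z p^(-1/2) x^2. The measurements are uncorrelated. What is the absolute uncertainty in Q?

Each factor contributes (exponent × relative error)² to (δQ/Q)²:
  (2·δu/u)² = (2×0.0751)² = 0.0225;  (1·δz/z)² = (1×0.0822)² = 0.00675;  (−½·δp/p)² = (-0.5×0.0929)² = 0.00216;  (2·δx/x)² = (2×0.0170)² = 0.00116
δQ/Q = √(0.0326) = 0.181
Q = 65360, so δQ = 0.181 × 65360 = 11800.

11800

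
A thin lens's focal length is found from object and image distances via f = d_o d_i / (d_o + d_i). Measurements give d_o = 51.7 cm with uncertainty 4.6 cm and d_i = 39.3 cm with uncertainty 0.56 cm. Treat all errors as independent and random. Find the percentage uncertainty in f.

∂f/∂d_o = (d_i/(d_o+d_i))² = 0.187;  ∂f/∂d_i = (d_o/(d_o+d_i))² = 0.323
δf = √((∂f/∂d_o · δd_o)² + (∂f/∂d_i · δd_i)²) = √(0.736 + 0.0327) = 0.877 cm
f = 22.3 cm, so δf/f = 0.877/22.3 = 0.0393.

3.93%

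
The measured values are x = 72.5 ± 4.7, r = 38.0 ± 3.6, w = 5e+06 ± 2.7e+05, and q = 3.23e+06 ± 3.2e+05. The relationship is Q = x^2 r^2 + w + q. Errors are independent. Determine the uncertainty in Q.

1.79e+06

Let p = x^2·r^2 = 7.59e+06. δp/p = √((2·δx/x)² + (2·δr/r)²) = √(0.0168 + 0.0359) = 0.230, so δp = 1.74e+06.
Q = p + w + q: δQ = √(δp² + δw² + δq²) = √(3.04e+12 + 7.29e+10 + 1.02e+11) = 1.79e+06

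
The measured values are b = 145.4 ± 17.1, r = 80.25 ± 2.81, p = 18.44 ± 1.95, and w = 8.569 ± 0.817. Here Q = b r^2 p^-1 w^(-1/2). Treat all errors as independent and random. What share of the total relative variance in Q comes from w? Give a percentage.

7.06%

(δQ/Q)² = (1·δb/b)² + (2·δr/r)² + (-1·δp/p)² + (−½·δw/w)²
  b term: (1×0.118)² = 0.0138
  r term: (2×0.0350)² = 0.00490
  p term: (-1×0.106)² = 0.0112
  w term: (-0.5×0.0953)² = 0.00227
Total = 0.0322. Share from w = 0.00227/0.0322 = 0.0706.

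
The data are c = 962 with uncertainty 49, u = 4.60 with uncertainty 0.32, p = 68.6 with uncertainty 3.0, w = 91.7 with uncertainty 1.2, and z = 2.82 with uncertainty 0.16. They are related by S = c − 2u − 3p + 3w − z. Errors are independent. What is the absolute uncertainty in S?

S is a linear combination, so absolute uncertainties add in quadrature:
  (δc)² = 2400;  (2·δu)² = 0.410;  (3·δp)² = 81.0;  (3·δw)² = 13.0;  (δz)² = 0.0256
δS = √(2500) = 50.0

50.0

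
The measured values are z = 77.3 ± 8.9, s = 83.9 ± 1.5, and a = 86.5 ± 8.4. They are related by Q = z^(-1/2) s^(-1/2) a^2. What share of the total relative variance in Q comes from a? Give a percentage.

(δQ/Q)² = (−½·δz/z)² + (−½·δs/s)² + (2·δa/a)²
  z term: (-0.5×0.115)² = 0.00331
  s term: (-0.5×0.0179)² = 7.99e-05
  a term: (2×0.0971)² = 0.0377
Total = 0.0411. Share from a = 0.0377/0.0411 = 0.917.

91.7%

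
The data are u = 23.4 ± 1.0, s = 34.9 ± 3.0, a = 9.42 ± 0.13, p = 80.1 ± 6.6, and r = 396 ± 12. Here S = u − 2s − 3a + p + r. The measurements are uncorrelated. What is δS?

Absolute uncertainties add in quadrature for a linear combination:
  (δu)² = 1.00;  (2·δs)² = 36.0;  (3·δa)² = 0.152;  (δp)² = 43.6;  (δr)² = 144
δS = √(225) = 15.0

15.0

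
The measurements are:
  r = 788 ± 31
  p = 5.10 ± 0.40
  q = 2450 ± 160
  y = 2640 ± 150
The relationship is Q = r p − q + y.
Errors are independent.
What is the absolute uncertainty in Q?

415

Let w = r·p = 4020. δw/w = √((1·δr/r)² + (1·δp/p)²) = √(0.00155 + 0.00615) = 0.0877, so δw = 353.
Q = w − q + y: δQ = √(δw² + δq² + δy²) = √(1.24e+05 + 25600 + 22500) = 415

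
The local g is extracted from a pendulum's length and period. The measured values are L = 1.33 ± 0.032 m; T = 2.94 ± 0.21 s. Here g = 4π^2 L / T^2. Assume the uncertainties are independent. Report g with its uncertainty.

Each factor contributes (exponent × relative error)² to (δg/g)²:
  (1·δL/L)² = (1×0.0241)² = 0.000579;  (-2·δT/T)² = (-2×0.0714)² = 0.0204
δg/g = √(0.0210) = 0.145
g = 6.07 m/s^2, so δg = 0.145 × 6.07 = 0.880 m/s^2.

6.07 ± 0.880 m/s^2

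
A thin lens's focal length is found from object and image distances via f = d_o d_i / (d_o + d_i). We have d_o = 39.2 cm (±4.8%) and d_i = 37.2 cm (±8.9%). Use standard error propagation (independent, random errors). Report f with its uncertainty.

19.1 ± 0.979 cm

∂f/∂d_o = (d_i/(d_o+d_i))² = 0.237;  ∂f/∂d_i = (d_o/(d_o+d_i))² = 0.263
δf = √((∂f/∂d_o · δd_o)² + (∂f/∂d_i · δd_i)²) = √(0.199 + 0.760) = 0.979 cm
f = 19.1 cm.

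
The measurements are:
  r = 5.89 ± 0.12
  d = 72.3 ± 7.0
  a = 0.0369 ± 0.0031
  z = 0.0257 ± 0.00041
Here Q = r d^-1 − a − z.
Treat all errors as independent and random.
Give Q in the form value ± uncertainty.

Let p = r·d^-1 = 0.0815. δp/p = √((1·δr/r)² + (-1·δd/d)²) = √(0.000415 + 0.00937) = 0.0989, so δp = 0.00806.
Q = p − a − z: δQ = √(δp² + δa² + δz²) = √(6.5e-05 + 9.61e-06 + 1.68e-07) = 0.00865
Q = 0.0189.

0.0189 ± 0.00865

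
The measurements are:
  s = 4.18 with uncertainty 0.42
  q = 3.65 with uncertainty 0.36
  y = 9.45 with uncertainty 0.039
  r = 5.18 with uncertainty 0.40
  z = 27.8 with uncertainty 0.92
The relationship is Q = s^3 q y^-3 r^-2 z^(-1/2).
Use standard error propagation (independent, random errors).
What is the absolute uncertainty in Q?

0.000789

Each factor contributes (exponent × relative error)² to (δQ/Q)²:
  (3·δs/s)² = (3×0.100)² = 0.0909;  (1·δq/q)² = (1×0.0986)² = 0.00973;  (-3·δy/y)² = (-3×0.00413)² = 0.000153;  (-2·δr/r)² = (-2×0.0772)² = 0.0239;  (−½·δz/z)² = (-0.5×0.0331)² = 0.000274
δQ/Q = √(0.125) = 0.353
Q = 0.00223, so δQ = 0.353 × 0.00223 = 0.000789.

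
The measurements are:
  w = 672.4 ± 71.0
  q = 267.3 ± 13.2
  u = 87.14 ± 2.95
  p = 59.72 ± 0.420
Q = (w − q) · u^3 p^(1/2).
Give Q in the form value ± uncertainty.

(2.071 ± 0.425) × 10^9

Let h = w − q = 405.1. δh = √(δw² + δq²) = √(5040 + 174) = 72.2, so δh/h = 0.178.
Q is then a monomial in h, u, p:
δQ/Q = √((δh/h)² + (3·δu/u)² + (½·δp/p)²) = √(0.0318 + 0.0103 + 1.24e-05) = 0.205
Q = 2.071e+09, so δQ = 0.205 × 2.071e+09 = 4.25e+08.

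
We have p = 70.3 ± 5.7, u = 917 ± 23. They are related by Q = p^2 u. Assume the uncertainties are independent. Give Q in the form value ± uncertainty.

(4.53 ± 0.744) × 10^6

Relative error in a monomial: (δQ/Q)² = Σ (nᵢ · δxᵢ/xᵢ)².
  (2·δp/p)² = (2×0.0811)² = 0.0263;  (1·δu/u)² = (1×0.0251)² = 0.000629
δQ/Q = √(0.0269) = 0.164
Q = 4.53e+06, so δQ = 0.164 × 4.53e+06 = 7.44e+05.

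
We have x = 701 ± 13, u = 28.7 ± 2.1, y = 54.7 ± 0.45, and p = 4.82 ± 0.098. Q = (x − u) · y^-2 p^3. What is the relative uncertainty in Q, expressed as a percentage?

6.61%

Let w = x − u = 672. δw = √(δx² + δu²) = √(169 + 4.41) = 13.2, so δw/w = 0.0196.
Q is then a monomial in w, y, p:
δQ/Q = √((δw/w)² + (-2·δy/y)² + (3·δp/p)²) = √(0.000384 + 0.000271 + 0.00372) = 0.0661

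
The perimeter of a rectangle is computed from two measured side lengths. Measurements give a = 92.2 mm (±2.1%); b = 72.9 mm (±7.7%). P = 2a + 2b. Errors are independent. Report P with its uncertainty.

Sums and differences: (δP)² = Σ (cᵢ δxᵢ)².
  (2·δa)² = 15.0;  (2·δb)² = 126
δP = √(141) = 11.9 mm
P = 330 mm.

330 ± 11.9 mm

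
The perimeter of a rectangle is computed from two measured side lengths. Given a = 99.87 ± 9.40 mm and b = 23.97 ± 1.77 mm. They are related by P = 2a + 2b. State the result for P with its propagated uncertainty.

P is a linear combination, so absolute uncertainties add in quadrature:
  (2·δa)² = 353;  (2·δb)² = 12.5
δP = √(366) = 19.1 mm
P = 247.7 mm.

247.7 ± 19.1 mm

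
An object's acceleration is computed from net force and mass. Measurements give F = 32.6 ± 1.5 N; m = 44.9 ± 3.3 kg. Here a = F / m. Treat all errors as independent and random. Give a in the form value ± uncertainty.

Since a is a product/quotient, work with relative uncertainties:
  (1·δF/F)² = (1×0.0460)² = 0.00212;  (-1·δm/m)² = (-1×0.0735)² = 0.00540
δa/a = √(0.00752) = 0.0867
a = 0.726 m/s^2, so δa = 0.0867 × 0.726 = 0.0630 m/s^2.

0.726 ± 0.0630 m/s^2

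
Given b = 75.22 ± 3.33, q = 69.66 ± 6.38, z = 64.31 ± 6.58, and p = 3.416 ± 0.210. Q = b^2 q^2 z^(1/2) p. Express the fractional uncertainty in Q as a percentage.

21.9%

Q is a product of powers, so relative uncertainties combine in quadrature:
  (2·δb/b)² = (2×0.0443)² = 0.00784;  (2·δq/q)² = (2×0.0916)² = 0.0336;  (½·δz/z)² = (0.5×0.102)² = 0.00262;  (1·δp/p)² = (1×0.0615)² = 0.00378
δQ/Q = √(0.0478) = 0.219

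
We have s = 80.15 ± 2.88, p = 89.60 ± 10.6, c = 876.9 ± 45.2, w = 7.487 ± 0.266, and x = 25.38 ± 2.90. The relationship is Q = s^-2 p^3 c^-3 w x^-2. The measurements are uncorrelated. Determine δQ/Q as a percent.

Each factor contributes (exponent × relative error)² to (δQ/Q)²:
  (-2·δs/s)² = (-2×0.0359)² = 0.00516;  (3·δp/p)² = (3×0.118)² = 0.126;  (-3·δc/c)² = (-3×0.0515)² = 0.0239;  (1·δw/w)² = (1×0.0355)² = 0.00126;  (-2·δx/x)² = (-2×0.114)² = 0.0522
δQ/Q = √(0.209) = 0.457

45.7%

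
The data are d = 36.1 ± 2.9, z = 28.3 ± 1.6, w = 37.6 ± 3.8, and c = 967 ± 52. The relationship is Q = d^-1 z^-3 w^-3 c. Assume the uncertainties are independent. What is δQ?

8.02e-09

Products/powers → add relative errors in quadrature, weighted by exponent:
  (-1·δd/d)² = (-1×0.0803)² = 0.00645;  (-3·δz/z)² = (-3×0.0565)² = 0.0288;  (-3·δw/w)² = (-3×0.101)² = 0.0919;  (1·δc/c)² = (1×0.0538)² = 0.00289
δQ/Q = √(0.130) = 0.361
Q = 2.22e-08, so δQ = 0.361 × 2.22e-08 = 8.02e-09.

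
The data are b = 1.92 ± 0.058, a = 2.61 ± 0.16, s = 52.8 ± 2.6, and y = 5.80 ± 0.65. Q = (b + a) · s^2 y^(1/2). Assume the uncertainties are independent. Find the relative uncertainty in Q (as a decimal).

0.119

Let u = b + a = 4.53. δu = √(δb² + δa²) = √(0.00336 + 0.0256) = 0.170, so δu/u = 0.0376.
Q is then a monomial in u, s, y:
δQ/Q = √((δu/u)² + (2·δs/s)² + (½·δy/y)²) = √(0.00141 + 0.00970 + 0.00314) = 0.119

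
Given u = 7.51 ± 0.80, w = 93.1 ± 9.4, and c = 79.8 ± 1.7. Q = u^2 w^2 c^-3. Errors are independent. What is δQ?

Products/powers → add relative errors in quadrature, weighted by exponent:
  (2·δu/u)² = (2×0.107)² = 0.0454;  (2·δw/w)² = (2×0.101)² = 0.0408;  (-3·δc/c)² = (-3×0.0213)² = 0.00408
δQ/Q = √(0.0903) = 0.300
Q = 0.962, so δQ = 0.300 × 0.962 = 0.289.

0.289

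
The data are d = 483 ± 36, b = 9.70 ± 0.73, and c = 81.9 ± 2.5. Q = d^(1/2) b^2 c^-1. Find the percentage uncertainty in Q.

15.8%

Products/powers → add relative errors in quadrature, weighted by exponent:
  (½·δd/d)² = (0.5×0.0745)² = 0.00139;  (2·δb/b)² = (2×0.0753)² = 0.0227;  (-1·δc/c)² = (-1×0.0305)² = 0.000932
δQ/Q = √(0.0250) = 0.158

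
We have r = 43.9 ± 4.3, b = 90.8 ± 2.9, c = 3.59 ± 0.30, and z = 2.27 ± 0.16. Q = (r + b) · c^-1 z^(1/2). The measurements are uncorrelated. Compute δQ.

Let u = r + b = 135. δu = √(δr² + δb²) = √(18.5 + 8.41) = 5.19, so δu/u = 0.0385.
Q is then a monomial in u, c, z:
δQ/Q = √((δu/u)² + (-1·δc/c)² + (½·δz/z)²) = √(0.00148 + 0.00698 + 0.00124) = 0.0985
Q = 56.5, so δQ = 0.0985 × 56.5 = 5.57.

5.57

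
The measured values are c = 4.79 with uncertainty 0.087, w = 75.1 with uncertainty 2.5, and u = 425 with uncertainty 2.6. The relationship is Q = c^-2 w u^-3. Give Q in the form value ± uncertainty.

(4.26 ± 0.224) × 10^-8

Relative error in a monomial: (δQ/Q)² = Σ (nᵢ · δxᵢ/xᵢ)².
  (-2·δc/c)² = (-2×0.0182)² = 0.00132;  (1·δw/w)² = (1×0.0333)² = 0.00111;  (-3·δu/u)² = (-3×0.00612)² = 0.000337
δQ/Q = √(0.00276) = 0.0526
Q = 4.26e-08, so δQ = 0.0526 × 4.26e-08 = 2.24e-09.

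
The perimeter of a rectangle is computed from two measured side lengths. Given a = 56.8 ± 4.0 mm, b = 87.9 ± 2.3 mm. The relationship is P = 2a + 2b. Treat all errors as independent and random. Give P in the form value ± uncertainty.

Each term contributes (cᵢ δxᵢ)² to (δP)²:
  (2·δa)² = 64.0;  (2·δb)² = 21.2
δP = √(85.2) = 9.23 mm
P = 289 mm.

289 ± 9.23 mm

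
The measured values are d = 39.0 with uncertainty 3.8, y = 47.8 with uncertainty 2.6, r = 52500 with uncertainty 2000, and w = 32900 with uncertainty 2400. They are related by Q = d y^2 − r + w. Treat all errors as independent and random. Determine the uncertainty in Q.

Let p = d·y^2 = 89100. δp/p = √((1·δd/d)² + (2·δy/y)²) = √(0.00949 + 0.0118) = 0.146, so δp = 13000.
Q = p − r + w: δQ = √(δp² + δr² + δw²) = √(1.69e+08 + 4e+06 + 5.76e+06) = 13400

13400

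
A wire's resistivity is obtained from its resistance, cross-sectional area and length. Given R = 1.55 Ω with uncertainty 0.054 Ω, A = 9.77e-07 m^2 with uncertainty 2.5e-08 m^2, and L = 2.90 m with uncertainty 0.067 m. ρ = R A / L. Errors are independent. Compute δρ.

Each factor contributes (exponent × relative error)² to (δρ/ρ)²:
  (1·δR/R)² = (1×0.0348)² = 0.00121;  (1·δA/A)² = (1×0.0256)² = 0.000655;  (-1·δL/L)² = (-1×0.0231)² = 0.000534
δρ/ρ = √(0.00240) = 0.0490
ρ = 5.22e-07 Ω·m, so δρ = 0.0490 × 5.22e-07 = 2.56e-08 Ω·m.

2.56e-08 Ω·m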